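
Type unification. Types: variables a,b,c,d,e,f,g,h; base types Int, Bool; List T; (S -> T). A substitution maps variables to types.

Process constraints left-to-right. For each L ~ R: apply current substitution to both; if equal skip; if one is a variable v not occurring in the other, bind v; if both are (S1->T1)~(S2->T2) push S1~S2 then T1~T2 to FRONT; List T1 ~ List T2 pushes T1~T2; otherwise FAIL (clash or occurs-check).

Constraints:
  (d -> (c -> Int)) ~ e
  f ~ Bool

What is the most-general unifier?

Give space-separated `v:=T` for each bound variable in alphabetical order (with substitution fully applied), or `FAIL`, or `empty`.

Answer: e:=(d -> (c -> Int)) f:=Bool

Derivation:
step 1: unify (d -> (c -> Int)) ~ e  [subst: {-} | 1 pending]
  bind e := (d -> (c -> Int))
step 2: unify f ~ Bool  [subst: {e:=(d -> (c -> Int))} | 0 pending]
  bind f := Bool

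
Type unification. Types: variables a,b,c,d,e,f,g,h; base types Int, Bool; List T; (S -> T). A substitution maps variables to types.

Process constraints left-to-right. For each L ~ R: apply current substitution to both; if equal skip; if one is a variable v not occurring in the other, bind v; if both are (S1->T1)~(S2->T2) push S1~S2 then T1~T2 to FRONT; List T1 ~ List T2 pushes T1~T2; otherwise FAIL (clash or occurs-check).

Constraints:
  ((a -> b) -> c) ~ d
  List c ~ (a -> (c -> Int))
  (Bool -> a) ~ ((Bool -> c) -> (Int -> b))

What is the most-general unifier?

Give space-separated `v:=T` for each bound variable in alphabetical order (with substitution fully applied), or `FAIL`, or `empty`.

step 1: unify ((a -> b) -> c) ~ d  [subst: {-} | 2 pending]
  bind d := ((a -> b) -> c)
step 2: unify List c ~ (a -> (c -> Int))  [subst: {d:=((a -> b) -> c)} | 1 pending]
  clash: List c vs (a -> (c -> Int))

Answer: FAIL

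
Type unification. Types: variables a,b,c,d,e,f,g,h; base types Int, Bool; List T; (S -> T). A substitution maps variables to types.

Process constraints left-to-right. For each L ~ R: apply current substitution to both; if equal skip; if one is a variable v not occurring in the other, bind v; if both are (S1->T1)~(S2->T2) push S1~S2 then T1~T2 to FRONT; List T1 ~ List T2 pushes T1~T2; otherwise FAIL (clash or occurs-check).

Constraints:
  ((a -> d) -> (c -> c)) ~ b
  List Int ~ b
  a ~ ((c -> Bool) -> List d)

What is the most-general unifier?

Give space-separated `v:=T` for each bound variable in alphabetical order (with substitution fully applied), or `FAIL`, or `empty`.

Answer: FAIL

Derivation:
step 1: unify ((a -> d) -> (c -> c)) ~ b  [subst: {-} | 2 pending]
  bind b := ((a -> d) -> (c -> c))
step 2: unify List Int ~ ((a -> d) -> (c -> c))  [subst: {b:=((a -> d) -> (c -> c))} | 1 pending]
  clash: List Int vs ((a -> d) -> (c -> c))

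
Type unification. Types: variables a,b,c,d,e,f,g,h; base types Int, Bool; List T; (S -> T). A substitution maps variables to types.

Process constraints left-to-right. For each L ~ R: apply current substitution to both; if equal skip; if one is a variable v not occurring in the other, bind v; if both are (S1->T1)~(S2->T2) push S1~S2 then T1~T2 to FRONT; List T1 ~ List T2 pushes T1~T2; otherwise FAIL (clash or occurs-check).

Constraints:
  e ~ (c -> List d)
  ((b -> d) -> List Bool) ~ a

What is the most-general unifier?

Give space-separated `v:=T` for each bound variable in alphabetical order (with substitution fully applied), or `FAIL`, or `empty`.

step 1: unify e ~ (c -> List d)  [subst: {-} | 1 pending]
  bind e := (c -> List d)
step 2: unify ((b -> d) -> List Bool) ~ a  [subst: {e:=(c -> List d)} | 0 pending]
  bind a := ((b -> d) -> List Bool)

Answer: a:=((b -> d) -> List Bool) e:=(c -> List d)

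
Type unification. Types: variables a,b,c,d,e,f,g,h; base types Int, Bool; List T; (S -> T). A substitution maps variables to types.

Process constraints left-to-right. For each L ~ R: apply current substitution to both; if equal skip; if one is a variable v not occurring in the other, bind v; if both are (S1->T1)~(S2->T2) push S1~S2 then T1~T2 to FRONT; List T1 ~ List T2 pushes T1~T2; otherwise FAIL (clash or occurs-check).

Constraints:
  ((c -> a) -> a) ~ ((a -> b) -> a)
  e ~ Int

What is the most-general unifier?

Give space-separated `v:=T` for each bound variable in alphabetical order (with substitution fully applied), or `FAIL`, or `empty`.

Answer: a:=b c:=b e:=Int

Derivation:
step 1: unify ((c -> a) -> a) ~ ((a -> b) -> a)  [subst: {-} | 1 pending]
  -> decompose arrow: push (c -> a)~(a -> b), a~a
step 2: unify (c -> a) ~ (a -> b)  [subst: {-} | 2 pending]
  -> decompose arrow: push c~a, a~b
step 3: unify c ~ a  [subst: {-} | 3 pending]
  bind c := a
step 4: unify a ~ b  [subst: {c:=a} | 2 pending]
  bind a := b
step 5: unify b ~ b  [subst: {c:=a, a:=b} | 1 pending]
  -> identical, skip
step 6: unify e ~ Int  [subst: {c:=a, a:=b} | 0 pending]
  bind e := Int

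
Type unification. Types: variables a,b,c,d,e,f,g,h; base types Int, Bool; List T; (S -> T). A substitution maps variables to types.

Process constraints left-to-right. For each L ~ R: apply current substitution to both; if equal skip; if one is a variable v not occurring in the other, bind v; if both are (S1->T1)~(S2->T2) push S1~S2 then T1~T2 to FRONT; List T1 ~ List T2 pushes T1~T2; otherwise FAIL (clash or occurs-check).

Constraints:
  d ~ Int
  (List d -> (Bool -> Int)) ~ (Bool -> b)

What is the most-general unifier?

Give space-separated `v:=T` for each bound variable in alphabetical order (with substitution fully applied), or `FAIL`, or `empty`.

step 1: unify d ~ Int  [subst: {-} | 1 pending]
  bind d := Int
step 2: unify (List Int -> (Bool -> Int)) ~ (Bool -> b)  [subst: {d:=Int} | 0 pending]
  -> decompose arrow: push List Int~Bool, (Bool -> Int)~b
step 3: unify List Int ~ Bool  [subst: {d:=Int} | 1 pending]
  clash: List Int vs Bool

Answer: FAIL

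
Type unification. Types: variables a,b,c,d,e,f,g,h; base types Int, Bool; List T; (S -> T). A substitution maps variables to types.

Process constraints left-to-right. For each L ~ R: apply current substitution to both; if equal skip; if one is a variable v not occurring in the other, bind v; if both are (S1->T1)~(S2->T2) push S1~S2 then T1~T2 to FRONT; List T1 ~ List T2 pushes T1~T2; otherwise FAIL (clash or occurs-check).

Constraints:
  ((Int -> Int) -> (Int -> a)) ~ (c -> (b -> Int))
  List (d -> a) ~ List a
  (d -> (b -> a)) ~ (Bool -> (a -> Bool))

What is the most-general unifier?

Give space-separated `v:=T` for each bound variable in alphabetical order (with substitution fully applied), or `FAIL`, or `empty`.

step 1: unify ((Int -> Int) -> (Int -> a)) ~ (c -> (b -> Int))  [subst: {-} | 2 pending]
  -> decompose arrow: push (Int -> Int)~c, (Int -> a)~(b -> Int)
step 2: unify (Int -> Int) ~ c  [subst: {-} | 3 pending]
  bind c := (Int -> Int)
step 3: unify (Int -> a) ~ (b -> Int)  [subst: {c:=(Int -> Int)} | 2 pending]
  -> decompose arrow: push Int~b, a~Int
step 4: unify Int ~ b  [subst: {c:=(Int -> Int)} | 3 pending]
  bind b := Int
step 5: unify a ~ Int  [subst: {c:=(Int -> Int), b:=Int} | 2 pending]
  bind a := Int
step 6: unify List (d -> Int) ~ List Int  [subst: {c:=(Int -> Int), b:=Int, a:=Int} | 1 pending]
  -> decompose List: push (d -> Int)~Int
step 7: unify (d -> Int) ~ Int  [subst: {c:=(Int -> Int), b:=Int, a:=Int} | 1 pending]
  clash: (d -> Int) vs Int

Answer: FAIL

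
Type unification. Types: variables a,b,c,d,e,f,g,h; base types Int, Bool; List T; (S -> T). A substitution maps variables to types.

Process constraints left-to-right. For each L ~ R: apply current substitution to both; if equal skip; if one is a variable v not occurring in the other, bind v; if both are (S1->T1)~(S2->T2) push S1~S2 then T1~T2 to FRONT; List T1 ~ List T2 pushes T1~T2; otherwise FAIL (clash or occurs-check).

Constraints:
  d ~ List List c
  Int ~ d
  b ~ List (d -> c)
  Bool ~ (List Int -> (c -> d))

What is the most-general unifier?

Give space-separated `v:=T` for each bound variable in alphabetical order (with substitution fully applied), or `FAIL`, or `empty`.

Answer: FAIL

Derivation:
step 1: unify d ~ List List c  [subst: {-} | 3 pending]
  bind d := List List c
step 2: unify Int ~ List List c  [subst: {d:=List List c} | 2 pending]
  clash: Int vs List List c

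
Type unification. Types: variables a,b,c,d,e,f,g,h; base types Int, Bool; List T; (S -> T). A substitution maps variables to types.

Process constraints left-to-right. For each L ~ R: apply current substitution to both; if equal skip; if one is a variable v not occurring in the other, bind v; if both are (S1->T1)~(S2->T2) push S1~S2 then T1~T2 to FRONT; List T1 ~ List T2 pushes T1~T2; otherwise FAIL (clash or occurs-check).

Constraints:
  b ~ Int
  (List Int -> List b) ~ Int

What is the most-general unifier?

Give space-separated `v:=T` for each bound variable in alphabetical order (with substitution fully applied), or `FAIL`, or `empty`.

Answer: FAIL

Derivation:
step 1: unify b ~ Int  [subst: {-} | 1 pending]
  bind b := Int
step 2: unify (List Int -> List Int) ~ Int  [subst: {b:=Int} | 0 pending]
  clash: (List Int -> List Int) vs Int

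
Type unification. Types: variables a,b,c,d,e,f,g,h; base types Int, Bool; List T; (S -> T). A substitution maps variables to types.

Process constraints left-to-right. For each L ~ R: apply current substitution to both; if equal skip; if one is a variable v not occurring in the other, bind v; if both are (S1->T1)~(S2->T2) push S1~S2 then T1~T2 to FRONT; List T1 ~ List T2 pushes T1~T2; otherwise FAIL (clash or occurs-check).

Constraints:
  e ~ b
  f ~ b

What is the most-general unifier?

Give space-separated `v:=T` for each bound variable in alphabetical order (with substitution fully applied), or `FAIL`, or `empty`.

Answer: e:=b f:=b

Derivation:
step 1: unify e ~ b  [subst: {-} | 1 pending]
  bind e := b
step 2: unify f ~ b  [subst: {e:=b} | 0 pending]
  bind f := b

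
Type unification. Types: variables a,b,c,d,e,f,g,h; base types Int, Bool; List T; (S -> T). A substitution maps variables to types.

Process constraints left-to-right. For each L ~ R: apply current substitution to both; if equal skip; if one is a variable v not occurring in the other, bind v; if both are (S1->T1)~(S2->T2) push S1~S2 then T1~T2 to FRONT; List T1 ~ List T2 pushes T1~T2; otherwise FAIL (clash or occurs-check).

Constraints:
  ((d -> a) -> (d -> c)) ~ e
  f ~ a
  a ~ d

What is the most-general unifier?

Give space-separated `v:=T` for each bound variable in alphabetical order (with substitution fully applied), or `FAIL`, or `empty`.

Answer: a:=d e:=((d -> d) -> (d -> c)) f:=d

Derivation:
step 1: unify ((d -> a) -> (d -> c)) ~ e  [subst: {-} | 2 pending]
  bind e := ((d -> a) -> (d -> c))
step 2: unify f ~ a  [subst: {e:=((d -> a) -> (d -> c))} | 1 pending]
  bind f := a
step 3: unify a ~ d  [subst: {e:=((d -> a) -> (d -> c)), f:=a} | 0 pending]
  bind a := d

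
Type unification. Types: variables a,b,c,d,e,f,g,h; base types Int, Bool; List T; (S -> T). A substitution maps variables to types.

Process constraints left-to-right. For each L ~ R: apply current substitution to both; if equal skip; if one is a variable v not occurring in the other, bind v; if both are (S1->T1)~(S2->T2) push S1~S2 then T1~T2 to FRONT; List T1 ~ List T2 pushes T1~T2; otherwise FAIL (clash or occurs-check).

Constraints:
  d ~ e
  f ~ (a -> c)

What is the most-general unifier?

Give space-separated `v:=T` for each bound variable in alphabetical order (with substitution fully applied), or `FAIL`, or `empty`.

Answer: d:=e f:=(a -> c)

Derivation:
step 1: unify d ~ e  [subst: {-} | 1 pending]
  bind d := e
step 2: unify f ~ (a -> c)  [subst: {d:=e} | 0 pending]
  bind f := (a -> c)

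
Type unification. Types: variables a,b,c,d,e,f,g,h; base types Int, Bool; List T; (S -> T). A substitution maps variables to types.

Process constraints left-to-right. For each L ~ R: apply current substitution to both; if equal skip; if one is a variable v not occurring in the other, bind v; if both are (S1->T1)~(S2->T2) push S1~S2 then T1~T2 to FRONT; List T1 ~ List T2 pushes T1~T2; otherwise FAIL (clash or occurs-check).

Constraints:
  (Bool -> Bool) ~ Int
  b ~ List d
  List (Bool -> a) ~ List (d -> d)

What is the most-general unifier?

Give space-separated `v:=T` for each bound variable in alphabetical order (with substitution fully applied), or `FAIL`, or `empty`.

step 1: unify (Bool -> Bool) ~ Int  [subst: {-} | 2 pending]
  clash: (Bool -> Bool) vs Int

Answer: FAIL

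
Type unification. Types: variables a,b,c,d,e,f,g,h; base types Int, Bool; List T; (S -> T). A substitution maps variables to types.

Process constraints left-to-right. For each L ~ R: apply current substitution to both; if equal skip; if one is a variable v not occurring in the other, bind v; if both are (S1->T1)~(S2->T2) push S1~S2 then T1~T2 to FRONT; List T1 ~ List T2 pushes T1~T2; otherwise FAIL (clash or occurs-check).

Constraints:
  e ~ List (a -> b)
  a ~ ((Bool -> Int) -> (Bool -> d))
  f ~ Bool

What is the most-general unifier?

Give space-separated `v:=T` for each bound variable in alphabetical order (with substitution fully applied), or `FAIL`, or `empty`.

step 1: unify e ~ List (a -> b)  [subst: {-} | 2 pending]
  bind e := List (a -> b)
step 2: unify a ~ ((Bool -> Int) -> (Bool -> d))  [subst: {e:=List (a -> b)} | 1 pending]
  bind a := ((Bool -> Int) -> (Bool -> d))
step 3: unify f ~ Bool  [subst: {e:=List (a -> b), a:=((Bool -> Int) -> (Bool -> d))} | 0 pending]
  bind f := Bool

Answer: a:=((Bool -> Int) -> (Bool -> d)) e:=List (((Bool -> Int) -> (Bool -> d)) -> b) f:=Bool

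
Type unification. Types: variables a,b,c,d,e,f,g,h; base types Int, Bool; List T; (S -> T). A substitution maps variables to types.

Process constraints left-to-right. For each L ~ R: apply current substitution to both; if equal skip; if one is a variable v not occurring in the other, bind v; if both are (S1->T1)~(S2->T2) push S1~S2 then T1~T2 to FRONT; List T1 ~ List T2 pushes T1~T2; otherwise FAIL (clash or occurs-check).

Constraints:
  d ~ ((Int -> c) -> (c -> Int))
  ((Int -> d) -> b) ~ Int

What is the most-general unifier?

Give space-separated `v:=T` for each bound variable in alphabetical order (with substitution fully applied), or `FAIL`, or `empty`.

Answer: FAIL

Derivation:
step 1: unify d ~ ((Int -> c) -> (c -> Int))  [subst: {-} | 1 pending]
  bind d := ((Int -> c) -> (c -> Int))
step 2: unify ((Int -> ((Int -> c) -> (c -> Int))) -> b) ~ Int  [subst: {d:=((Int -> c) -> (c -> Int))} | 0 pending]
  clash: ((Int -> ((Int -> c) -> (c -> Int))) -> b) vs Int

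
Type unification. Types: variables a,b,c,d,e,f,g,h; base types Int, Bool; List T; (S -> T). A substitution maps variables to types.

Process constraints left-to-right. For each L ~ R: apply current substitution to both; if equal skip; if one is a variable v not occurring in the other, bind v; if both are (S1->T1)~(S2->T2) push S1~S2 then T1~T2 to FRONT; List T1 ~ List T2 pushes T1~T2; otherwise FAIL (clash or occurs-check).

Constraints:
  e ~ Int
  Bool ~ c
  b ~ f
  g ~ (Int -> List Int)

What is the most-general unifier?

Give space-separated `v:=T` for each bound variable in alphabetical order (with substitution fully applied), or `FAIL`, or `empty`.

step 1: unify e ~ Int  [subst: {-} | 3 pending]
  bind e := Int
step 2: unify Bool ~ c  [subst: {e:=Int} | 2 pending]
  bind c := Bool
step 3: unify b ~ f  [subst: {e:=Int, c:=Bool} | 1 pending]
  bind b := f
step 4: unify g ~ (Int -> List Int)  [subst: {e:=Int, c:=Bool, b:=f} | 0 pending]
  bind g := (Int -> List Int)

Answer: b:=f c:=Bool e:=Int g:=(Int -> List Int)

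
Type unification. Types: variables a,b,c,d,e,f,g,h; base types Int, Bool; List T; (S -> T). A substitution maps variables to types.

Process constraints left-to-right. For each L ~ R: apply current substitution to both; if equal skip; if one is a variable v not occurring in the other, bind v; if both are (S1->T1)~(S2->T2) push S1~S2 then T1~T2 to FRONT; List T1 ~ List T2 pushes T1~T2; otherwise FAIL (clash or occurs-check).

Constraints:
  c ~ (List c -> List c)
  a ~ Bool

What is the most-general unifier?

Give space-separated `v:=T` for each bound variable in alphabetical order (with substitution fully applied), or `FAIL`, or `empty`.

step 1: unify c ~ (List c -> List c)  [subst: {-} | 1 pending]
  occurs-check fail: c in (List c -> List c)

Answer: FAIL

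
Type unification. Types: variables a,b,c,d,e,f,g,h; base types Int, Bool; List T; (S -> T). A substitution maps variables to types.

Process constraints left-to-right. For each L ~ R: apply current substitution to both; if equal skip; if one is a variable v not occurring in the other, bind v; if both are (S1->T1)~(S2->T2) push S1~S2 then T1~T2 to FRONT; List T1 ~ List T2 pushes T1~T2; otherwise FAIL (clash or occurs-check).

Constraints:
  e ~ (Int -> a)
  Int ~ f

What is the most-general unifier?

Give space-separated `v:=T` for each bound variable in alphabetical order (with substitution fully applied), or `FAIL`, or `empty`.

step 1: unify e ~ (Int -> a)  [subst: {-} | 1 pending]
  bind e := (Int -> a)
step 2: unify Int ~ f  [subst: {e:=(Int -> a)} | 0 pending]
  bind f := Int

Answer: e:=(Int -> a) f:=Int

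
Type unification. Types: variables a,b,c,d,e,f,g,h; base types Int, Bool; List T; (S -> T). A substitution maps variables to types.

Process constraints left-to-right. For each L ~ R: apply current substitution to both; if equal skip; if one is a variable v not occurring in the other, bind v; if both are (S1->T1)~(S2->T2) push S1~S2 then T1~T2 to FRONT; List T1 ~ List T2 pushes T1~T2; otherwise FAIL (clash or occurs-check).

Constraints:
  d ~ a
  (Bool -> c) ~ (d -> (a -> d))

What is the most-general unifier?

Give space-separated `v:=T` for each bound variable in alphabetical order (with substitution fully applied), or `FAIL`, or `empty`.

step 1: unify d ~ a  [subst: {-} | 1 pending]
  bind d := a
step 2: unify (Bool -> c) ~ (a -> (a -> a))  [subst: {d:=a} | 0 pending]
  -> decompose arrow: push Bool~a, c~(a -> a)
step 3: unify Bool ~ a  [subst: {d:=a} | 1 pending]
  bind a := Bool
step 4: unify c ~ (Bool -> Bool)  [subst: {d:=a, a:=Bool} | 0 pending]
  bind c := (Bool -> Bool)

Answer: a:=Bool c:=(Bool -> Bool) d:=Bool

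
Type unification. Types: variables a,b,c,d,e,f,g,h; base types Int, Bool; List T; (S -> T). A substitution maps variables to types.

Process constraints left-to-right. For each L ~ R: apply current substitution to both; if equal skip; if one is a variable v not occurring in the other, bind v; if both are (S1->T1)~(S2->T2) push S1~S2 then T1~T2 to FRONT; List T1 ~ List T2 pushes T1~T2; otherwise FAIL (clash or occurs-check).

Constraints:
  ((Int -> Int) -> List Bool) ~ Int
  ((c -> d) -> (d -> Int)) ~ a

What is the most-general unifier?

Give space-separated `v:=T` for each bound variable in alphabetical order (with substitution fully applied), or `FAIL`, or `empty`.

step 1: unify ((Int -> Int) -> List Bool) ~ Int  [subst: {-} | 1 pending]
  clash: ((Int -> Int) -> List Bool) vs Int

Answer: FAIL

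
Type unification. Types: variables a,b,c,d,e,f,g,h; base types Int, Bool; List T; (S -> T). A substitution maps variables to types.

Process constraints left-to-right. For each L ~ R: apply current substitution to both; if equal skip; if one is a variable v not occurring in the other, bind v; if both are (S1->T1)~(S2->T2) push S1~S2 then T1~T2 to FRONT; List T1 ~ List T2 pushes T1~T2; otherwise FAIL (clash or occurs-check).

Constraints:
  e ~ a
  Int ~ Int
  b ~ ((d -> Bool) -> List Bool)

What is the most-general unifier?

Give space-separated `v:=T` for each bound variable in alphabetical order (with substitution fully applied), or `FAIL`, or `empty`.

step 1: unify e ~ a  [subst: {-} | 2 pending]
  bind e := a
step 2: unify Int ~ Int  [subst: {e:=a} | 1 pending]
  -> identical, skip
step 3: unify b ~ ((d -> Bool) -> List Bool)  [subst: {e:=a} | 0 pending]
  bind b := ((d -> Bool) -> List Bool)

Answer: b:=((d -> Bool) -> List Bool) e:=a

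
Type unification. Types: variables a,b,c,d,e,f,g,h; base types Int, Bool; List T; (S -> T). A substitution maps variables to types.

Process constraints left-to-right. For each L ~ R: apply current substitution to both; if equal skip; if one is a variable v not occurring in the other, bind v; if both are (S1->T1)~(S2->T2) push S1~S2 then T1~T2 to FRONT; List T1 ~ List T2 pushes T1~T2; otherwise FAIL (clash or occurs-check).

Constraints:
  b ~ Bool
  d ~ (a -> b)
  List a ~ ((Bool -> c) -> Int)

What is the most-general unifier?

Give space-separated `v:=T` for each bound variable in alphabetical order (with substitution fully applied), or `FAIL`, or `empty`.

step 1: unify b ~ Bool  [subst: {-} | 2 pending]
  bind b := Bool
step 2: unify d ~ (a -> Bool)  [subst: {b:=Bool} | 1 pending]
  bind d := (a -> Bool)
step 3: unify List a ~ ((Bool -> c) -> Int)  [subst: {b:=Bool, d:=(a -> Bool)} | 0 pending]
  clash: List a vs ((Bool -> c) -> Int)

Answer: FAIL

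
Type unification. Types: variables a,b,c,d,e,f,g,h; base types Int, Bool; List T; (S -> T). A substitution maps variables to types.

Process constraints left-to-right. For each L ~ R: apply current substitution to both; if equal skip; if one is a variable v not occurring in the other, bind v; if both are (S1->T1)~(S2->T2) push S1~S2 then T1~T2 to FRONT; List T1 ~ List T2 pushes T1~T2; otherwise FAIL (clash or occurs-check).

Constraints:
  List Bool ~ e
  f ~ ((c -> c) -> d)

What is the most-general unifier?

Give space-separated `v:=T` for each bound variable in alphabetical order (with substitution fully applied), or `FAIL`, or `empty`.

step 1: unify List Bool ~ e  [subst: {-} | 1 pending]
  bind e := List Bool
step 2: unify f ~ ((c -> c) -> d)  [subst: {e:=List Bool} | 0 pending]
  bind f := ((c -> c) -> d)

Answer: e:=List Bool f:=((c -> c) -> d)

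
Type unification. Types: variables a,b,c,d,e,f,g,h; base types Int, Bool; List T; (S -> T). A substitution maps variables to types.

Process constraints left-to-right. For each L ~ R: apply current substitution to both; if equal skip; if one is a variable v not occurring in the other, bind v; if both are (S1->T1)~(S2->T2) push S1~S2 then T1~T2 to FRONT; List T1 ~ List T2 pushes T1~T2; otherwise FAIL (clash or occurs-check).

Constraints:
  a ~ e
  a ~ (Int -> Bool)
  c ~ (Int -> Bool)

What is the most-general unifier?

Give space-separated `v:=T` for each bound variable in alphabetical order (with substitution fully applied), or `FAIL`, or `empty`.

Answer: a:=(Int -> Bool) c:=(Int -> Bool) e:=(Int -> Bool)

Derivation:
step 1: unify a ~ e  [subst: {-} | 2 pending]
  bind a := e
step 2: unify e ~ (Int -> Bool)  [subst: {a:=e} | 1 pending]
  bind e := (Int -> Bool)
step 3: unify c ~ (Int -> Bool)  [subst: {a:=e, e:=(Int -> Bool)} | 0 pending]
  bind c := (Int -> Bool)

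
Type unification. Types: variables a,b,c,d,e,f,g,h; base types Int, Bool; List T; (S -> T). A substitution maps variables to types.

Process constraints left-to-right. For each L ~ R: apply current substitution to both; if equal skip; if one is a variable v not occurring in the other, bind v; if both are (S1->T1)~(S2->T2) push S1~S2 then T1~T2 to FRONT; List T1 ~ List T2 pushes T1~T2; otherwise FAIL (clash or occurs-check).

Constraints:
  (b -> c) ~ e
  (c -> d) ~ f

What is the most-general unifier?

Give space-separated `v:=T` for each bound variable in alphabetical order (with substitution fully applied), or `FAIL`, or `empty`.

step 1: unify (b -> c) ~ e  [subst: {-} | 1 pending]
  bind e := (b -> c)
step 2: unify (c -> d) ~ f  [subst: {e:=(b -> c)} | 0 pending]
  bind f := (c -> d)

Answer: e:=(b -> c) f:=(c -> d)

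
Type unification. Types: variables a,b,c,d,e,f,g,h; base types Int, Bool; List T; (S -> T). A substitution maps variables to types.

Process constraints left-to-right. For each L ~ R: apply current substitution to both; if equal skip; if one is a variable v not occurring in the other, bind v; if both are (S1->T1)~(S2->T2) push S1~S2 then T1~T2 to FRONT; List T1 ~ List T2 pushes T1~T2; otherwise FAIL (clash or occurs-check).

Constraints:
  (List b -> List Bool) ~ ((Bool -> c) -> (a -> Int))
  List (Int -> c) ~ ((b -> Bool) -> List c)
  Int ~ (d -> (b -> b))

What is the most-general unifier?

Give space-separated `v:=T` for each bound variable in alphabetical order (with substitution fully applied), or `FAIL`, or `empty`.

step 1: unify (List b -> List Bool) ~ ((Bool -> c) -> (a -> Int))  [subst: {-} | 2 pending]
  -> decompose arrow: push List b~(Bool -> c), List Bool~(a -> Int)
step 2: unify List b ~ (Bool -> c)  [subst: {-} | 3 pending]
  clash: List b vs (Bool -> c)

Answer: FAIL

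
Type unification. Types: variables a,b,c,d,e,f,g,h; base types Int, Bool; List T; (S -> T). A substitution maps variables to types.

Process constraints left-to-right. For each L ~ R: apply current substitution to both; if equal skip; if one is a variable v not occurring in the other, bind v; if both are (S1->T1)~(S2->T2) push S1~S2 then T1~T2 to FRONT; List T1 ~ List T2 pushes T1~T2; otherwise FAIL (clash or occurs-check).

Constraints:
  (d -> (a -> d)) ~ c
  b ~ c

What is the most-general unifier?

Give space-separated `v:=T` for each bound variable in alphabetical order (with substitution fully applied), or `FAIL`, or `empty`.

Answer: b:=(d -> (a -> d)) c:=(d -> (a -> d))

Derivation:
step 1: unify (d -> (a -> d)) ~ c  [subst: {-} | 1 pending]
  bind c := (d -> (a -> d))
step 2: unify b ~ (d -> (a -> d))  [subst: {c:=(d -> (a -> d))} | 0 pending]
  bind b := (d -> (a -> d))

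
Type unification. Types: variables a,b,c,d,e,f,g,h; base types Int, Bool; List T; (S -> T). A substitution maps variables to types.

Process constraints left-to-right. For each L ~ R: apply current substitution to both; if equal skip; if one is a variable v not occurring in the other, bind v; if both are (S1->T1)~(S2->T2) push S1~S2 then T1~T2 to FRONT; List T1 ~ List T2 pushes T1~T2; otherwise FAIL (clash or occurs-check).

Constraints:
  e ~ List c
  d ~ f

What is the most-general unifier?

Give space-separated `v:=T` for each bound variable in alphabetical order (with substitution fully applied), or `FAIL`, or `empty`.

step 1: unify e ~ List c  [subst: {-} | 1 pending]
  bind e := List c
step 2: unify d ~ f  [subst: {e:=List c} | 0 pending]
  bind d := f

Answer: d:=f e:=List c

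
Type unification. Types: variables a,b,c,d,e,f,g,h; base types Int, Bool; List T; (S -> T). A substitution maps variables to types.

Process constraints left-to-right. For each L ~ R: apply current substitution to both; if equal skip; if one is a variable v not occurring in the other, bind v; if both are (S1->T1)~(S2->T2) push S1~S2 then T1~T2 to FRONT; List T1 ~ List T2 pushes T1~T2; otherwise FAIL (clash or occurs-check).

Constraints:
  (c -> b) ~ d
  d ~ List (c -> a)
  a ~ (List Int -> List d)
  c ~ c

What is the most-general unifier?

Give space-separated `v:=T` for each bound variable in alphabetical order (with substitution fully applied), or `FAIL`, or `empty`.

Answer: FAIL

Derivation:
step 1: unify (c -> b) ~ d  [subst: {-} | 3 pending]
  bind d := (c -> b)
step 2: unify (c -> b) ~ List (c -> a)  [subst: {d:=(c -> b)} | 2 pending]
  clash: (c -> b) vs List (c -> a)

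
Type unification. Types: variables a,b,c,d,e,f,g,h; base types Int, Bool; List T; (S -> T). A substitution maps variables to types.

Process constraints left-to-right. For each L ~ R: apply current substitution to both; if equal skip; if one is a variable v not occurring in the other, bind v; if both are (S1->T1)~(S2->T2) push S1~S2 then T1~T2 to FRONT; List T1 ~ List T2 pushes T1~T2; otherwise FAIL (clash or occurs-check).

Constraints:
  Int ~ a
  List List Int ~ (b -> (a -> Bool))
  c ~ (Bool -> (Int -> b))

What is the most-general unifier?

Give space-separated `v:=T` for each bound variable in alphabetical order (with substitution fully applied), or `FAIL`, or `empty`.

step 1: unify Int ~ a  [subst: {-} | 2 pending]
  bind a := Int
step 2: unify List List Int ~ (b -> (Int -> Bool))  [subst: {a:=Int} | 1 pending]
  clash: List List Int vs (b -> (Int -> Bool))

Answer: FAIL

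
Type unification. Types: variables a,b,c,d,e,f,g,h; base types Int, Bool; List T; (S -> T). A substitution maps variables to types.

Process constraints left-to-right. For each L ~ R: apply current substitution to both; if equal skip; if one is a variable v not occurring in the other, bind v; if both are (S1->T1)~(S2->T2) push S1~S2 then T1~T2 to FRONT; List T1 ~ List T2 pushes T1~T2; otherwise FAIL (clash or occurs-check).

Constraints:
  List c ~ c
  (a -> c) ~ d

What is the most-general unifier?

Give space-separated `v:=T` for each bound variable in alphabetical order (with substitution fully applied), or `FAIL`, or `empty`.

step 1: unify List c ~ c  [subst: {-} | 1 pending]
  occurs-check fail

Answer: FAIL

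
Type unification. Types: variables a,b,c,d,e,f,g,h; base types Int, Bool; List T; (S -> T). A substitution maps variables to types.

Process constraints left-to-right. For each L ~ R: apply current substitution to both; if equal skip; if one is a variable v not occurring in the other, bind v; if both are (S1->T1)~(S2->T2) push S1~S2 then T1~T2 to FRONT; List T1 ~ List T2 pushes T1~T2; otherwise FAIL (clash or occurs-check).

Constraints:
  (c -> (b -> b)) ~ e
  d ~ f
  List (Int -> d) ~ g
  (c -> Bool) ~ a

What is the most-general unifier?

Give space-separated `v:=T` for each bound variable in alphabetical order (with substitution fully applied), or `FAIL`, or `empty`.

step 1: unify (c -> (b -> b)) ~ e  [subst: {-} | 3 pending]
  bind e := (c -> (b -> b))
step 2: unify d ~ f  [subst: {e:=(c -> (b -> b))} | 2 pending]
  bind d := f
step 3: unify List (Int -> f) ~ g  [subst: {e:=(c -> (b -> b)), d:=f} | 1 pending]
  bind g := List (Int -> f)
step 4: unify (c -> Bool) ~ a  [subst: {e:=(c -> (b -> b)), d:=f, g:=List (Int -> f)} | 0 pending]
  bind a := (c -> Bool)

Answer: a:=(c -> Bool) d:=f e:=(c -> (b -> b)) g:=List (Int -> f)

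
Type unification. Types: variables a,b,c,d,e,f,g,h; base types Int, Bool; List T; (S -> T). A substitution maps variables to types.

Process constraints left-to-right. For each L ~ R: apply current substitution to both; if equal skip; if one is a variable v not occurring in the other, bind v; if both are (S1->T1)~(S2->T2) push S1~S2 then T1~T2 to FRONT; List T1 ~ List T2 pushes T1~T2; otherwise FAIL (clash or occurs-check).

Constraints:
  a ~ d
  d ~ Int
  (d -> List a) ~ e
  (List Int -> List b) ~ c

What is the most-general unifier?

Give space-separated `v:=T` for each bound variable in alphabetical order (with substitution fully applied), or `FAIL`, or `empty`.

step 1: unify a ~ d  [subst: {-} | 3 pending]
  bind a := d
step 2: unify d ~ Int  [subst: {a:=d} | 2 pending]
  bind d := Int
step 3: unify (Int -> List Int) ~ e  [subst: {a:=d, d:=Int} | 1 pending]
  bind e := (Int -> List Int)
step 4: unify (List Int -> List b) ~ c  [subst: {a:=d, d:=Int, e:=(Int -> List Int)} | 0 pending]
  bind c := (List Int -> List b)

Answer: a:=Int c:=(List Int -> List b) d:=Int e:=(Int -> List Int)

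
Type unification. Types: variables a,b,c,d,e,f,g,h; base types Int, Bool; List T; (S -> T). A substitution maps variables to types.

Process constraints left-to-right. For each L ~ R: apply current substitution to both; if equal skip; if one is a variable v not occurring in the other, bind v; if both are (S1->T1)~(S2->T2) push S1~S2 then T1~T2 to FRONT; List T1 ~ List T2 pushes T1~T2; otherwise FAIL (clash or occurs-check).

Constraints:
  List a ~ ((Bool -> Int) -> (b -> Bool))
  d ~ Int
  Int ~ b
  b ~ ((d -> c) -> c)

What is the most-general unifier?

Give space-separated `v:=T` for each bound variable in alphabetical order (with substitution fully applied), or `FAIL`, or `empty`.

step 1: unify List a ~ ((Bool -> Int) -> (b -> Bool))  [subst: {-} | 3 pending]
  clash: List a vs ((Bool -> Int) -> (b -> Bool))

Answer: FAIL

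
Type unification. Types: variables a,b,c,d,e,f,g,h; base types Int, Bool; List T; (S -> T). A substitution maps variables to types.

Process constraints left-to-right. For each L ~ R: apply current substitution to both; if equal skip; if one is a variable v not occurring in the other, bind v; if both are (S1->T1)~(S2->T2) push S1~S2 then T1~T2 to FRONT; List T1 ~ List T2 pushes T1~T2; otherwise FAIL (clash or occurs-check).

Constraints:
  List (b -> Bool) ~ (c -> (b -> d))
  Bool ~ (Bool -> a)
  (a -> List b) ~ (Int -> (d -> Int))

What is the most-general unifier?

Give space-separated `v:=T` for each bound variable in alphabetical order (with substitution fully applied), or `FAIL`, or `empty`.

step 1: unify List (b -> Bool) ~ (c -> (b -> d))  [subst: {-} | 2 pending]
  clash: List (b -> Bool) vs (c -> (b -> d))

Answer: FAIL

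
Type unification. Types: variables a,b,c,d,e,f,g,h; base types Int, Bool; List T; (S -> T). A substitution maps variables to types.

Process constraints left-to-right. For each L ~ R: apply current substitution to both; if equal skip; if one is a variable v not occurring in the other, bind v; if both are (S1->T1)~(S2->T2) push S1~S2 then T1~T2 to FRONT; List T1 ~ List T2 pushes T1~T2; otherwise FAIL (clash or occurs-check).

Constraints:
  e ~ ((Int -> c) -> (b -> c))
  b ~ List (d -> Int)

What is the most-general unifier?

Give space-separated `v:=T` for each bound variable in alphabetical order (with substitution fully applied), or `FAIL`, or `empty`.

step 1: unify e ~ ((Int -> c) -> (b -> c))  [subst: {-} | 1 pending]
  bind e := ((Int -> c) -> (b -> c))
step 2: unify b ~ List (d -> Int)  [subst: {e:=((Int -> c) -> (b -> c))} | 0 pending]
  bind b := List (d -> Int)

Answer: b:=List (d -> Int) e:=((Int -> c) -> (List (d -> Int) -> c))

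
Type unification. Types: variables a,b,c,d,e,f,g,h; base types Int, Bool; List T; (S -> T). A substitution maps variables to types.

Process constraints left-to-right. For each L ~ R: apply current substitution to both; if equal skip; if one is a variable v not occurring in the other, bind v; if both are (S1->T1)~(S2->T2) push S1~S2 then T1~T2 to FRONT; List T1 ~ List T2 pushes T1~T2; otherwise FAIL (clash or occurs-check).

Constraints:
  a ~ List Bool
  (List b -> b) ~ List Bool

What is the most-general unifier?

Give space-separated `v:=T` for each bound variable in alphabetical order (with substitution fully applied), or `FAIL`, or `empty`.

step 1: unify a ~ List Bool  [subst: {-} | 1 pending]
  bind a := List Bool
step 2: unify (List b -> b) ~ List Bool  [subst: {a:=List Bool} | 0 pending]
  clash: (List b -> b) vs List Bool

Answer: FAIL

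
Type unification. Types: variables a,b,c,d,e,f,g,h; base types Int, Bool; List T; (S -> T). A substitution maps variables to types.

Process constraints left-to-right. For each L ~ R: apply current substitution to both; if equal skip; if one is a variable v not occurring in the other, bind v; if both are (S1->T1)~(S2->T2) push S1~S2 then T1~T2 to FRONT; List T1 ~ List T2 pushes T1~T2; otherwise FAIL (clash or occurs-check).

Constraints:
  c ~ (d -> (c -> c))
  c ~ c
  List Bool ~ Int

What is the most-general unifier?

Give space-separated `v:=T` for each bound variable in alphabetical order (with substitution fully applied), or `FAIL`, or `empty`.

step 1: unify c ~ (d -> (c -> c))  [subst: {-} | 2 pending]
  occurs-check fail: c in (d -> (c -> c))

Answer: FAIL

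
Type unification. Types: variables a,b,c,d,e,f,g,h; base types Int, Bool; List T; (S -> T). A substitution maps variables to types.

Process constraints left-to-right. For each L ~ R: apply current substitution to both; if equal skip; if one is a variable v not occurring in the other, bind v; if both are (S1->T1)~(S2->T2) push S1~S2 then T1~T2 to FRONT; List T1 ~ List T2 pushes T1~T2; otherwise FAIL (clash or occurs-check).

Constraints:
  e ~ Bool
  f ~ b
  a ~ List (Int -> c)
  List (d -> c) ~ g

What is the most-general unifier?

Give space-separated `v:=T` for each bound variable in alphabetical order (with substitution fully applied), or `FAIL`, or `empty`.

Answer: a:=List (Int -> c) e:=Bool f:=b g:=List (d -> c)

Derivation:
step 1: unify e ~ Bool  [subst: {-} | 3 pending]
  bind e := Bool
step 2: unify f ~ b  [subst: {e:=Bool} | 2 pending]
  bind f := b
step 3: unify a ~ List (Int -> c)  [subst: {e:=Bool, f:=b} | 1 pending]
  bind a := List (Int -> c)
step 4: unify List (d -> c) ~ g  [subst: {e:=Bool, f:=b, a:=List (Int -> c)} | 0 pending]
  bind g := List (d -> c)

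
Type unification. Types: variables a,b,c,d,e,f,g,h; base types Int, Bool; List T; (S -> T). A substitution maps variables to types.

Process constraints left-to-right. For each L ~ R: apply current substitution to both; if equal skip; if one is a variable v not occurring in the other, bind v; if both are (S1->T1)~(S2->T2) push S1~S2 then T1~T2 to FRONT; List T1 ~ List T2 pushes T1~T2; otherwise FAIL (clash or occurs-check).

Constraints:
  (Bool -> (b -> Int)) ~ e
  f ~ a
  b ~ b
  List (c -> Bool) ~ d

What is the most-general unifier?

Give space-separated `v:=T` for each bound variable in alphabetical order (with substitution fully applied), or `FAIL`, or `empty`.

Answer: d:=List (c -> Bool) e:=(Bool -> (b -> Int)) f:=a

Derivation:
step 1: unify (Bool -> (b -> Int)) ~ e  [subst: {-} | 3 pending]
  bind e := (Bool -> (b -> Int))
step 2: unify f ~ a  [subst: {e:=(Bool -> (b -> Int))} | 2 pending]
  bind f := a
step 3: unify b ~ b  [subst: {e:=(Bool -> (b -> Int)), f:=a} | 1 pending]
  -> identical, skip
step 4: unify List (c -> Bool) ~ d  [subst: {e:=(Bool -> (b -> Int)), f:=a} | 0 pending]
  bind d := List (c -> Bool)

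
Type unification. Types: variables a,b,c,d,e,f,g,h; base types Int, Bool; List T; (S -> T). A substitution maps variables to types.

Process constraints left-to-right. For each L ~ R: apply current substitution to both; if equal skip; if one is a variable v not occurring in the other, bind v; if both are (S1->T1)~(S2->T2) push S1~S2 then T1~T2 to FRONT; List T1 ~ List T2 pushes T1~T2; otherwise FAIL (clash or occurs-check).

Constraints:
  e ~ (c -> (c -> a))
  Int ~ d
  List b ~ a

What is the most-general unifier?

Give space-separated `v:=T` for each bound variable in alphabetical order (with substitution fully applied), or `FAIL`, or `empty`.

step 1: unify e ~ (c -> (c -> a))  [subst: {-} | 2 pending]
  bind e := (c -> (c -> a))
step 2: unify Int ~ d  [subst: {e:=(c -> (c -> a))} | 1 pending]
  bind d := Int
step 3: unify List b ~ a  [subst: {e:=(c -> (c -> a)), d:=Int} | 0 pending]
  bind a := List b

Answer: a:=List b d:=Int e:=(c -> (c -> List b))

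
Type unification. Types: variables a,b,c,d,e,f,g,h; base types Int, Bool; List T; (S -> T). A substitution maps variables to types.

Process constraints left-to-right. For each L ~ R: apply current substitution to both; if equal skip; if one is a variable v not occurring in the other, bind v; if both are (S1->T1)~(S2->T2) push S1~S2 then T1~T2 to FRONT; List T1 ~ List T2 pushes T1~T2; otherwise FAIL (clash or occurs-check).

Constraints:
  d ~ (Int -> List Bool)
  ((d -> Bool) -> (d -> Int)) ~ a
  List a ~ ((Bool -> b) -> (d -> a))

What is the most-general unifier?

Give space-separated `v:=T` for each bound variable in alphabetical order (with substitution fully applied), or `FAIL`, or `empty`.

Answer: FAIL

Derivation:
step 1: unify d ~ (Int -> List Bool)  [subst: {-} | 2 pending]
  bind d := (Int -> List Bool)
step 2: unify (((Int -> List Bool) -> Bool) -> ((Int -> List Bool) -> Int)) ~ a  [subst: {d:=(Int -> List Bool)} | 1 pending]
  bind a := (((Int -> List Bool) -> Bool) -> ((Int -> List Bool) -> Int))
step 3: unify List (((Int -> List Bool) -> Bool) -> ((Int -> List Bool) -> Int)) ~ ((Bool -> b) -> ((Int -> List Bool) -> (((Int -> List Bool) -> Bool) -> ((Int -> List Bool) -> Int))))  [subst: {d:=(Int -> List Bool), a:=(((Int -> List Bool) -> Bool) -> ((Int -> List Bool) -> Int))} | 0 pending]
  clash: List (((Int -> List Bool) -> Bool) -> ((Int -> List Bool) -> Int)) vs ((Bool -> b) -> ((Int -> List Bool) -> (((Int -> List Bool) -> Bool) -> ((Int -> List Bool) -> Int))))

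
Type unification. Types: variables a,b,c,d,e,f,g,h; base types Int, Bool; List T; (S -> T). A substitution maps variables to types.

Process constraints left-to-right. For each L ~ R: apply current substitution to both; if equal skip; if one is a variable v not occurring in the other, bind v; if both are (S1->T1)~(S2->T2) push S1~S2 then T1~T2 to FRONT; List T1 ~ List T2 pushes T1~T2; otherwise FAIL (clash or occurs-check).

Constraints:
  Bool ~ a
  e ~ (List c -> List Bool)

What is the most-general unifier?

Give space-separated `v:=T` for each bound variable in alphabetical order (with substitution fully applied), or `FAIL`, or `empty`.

Answer: a:=Bool e:=(List c -> List Bool)

Derivation:
step 1: unify Bool ~ a  [subst: {-} | 1 pending]
  bind a := Bool
step 2: unify e ~ (List c -> List Bool)  [subst: {a:=Bool} | 0 pending]
  bind e := (List c -> List Bool)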